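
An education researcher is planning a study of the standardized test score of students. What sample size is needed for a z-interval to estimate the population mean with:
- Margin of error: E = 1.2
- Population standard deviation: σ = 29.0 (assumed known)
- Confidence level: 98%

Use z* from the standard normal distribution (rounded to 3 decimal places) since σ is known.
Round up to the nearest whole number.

Using z* since population σ is known (z-interval formula).

For 98% confidence, z* = 2.326 (from standard normal table)

Sample size formula for z-interval: n = (z*σ/E)²

n = (2.326 × 29.0 / 1.2)²
  = (56.211667)²
  = 3159.7515

Round up to the nearest whole number: n = 3160

3160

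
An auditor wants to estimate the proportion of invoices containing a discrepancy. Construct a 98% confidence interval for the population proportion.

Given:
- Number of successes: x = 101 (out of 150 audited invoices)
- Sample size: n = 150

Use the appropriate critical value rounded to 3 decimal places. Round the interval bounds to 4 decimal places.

Sample proportion: p̂ = 101/150 = 0.673333

Check conditions for normal approximation:
  np̂ = 101 ≥ 10 ✓
  n(1-p̂) = 49 ≥ 10 ✓

The sample is large enough, so use a z-interval (normal approximation) for the proportion.

For 98% confidence, z* = 2.326 (from standard normal table)

Standard error: SE = √(p̂(1-p̂)/n) = √(0.673333×0.326667/150) = 0.03829322

Margin of error: E = z* × SE = 2.326 × 0.03829322 = 0.089070

Z-interval: p̂ ± E = 0.673333 ± 0.089070 = (0.584263, 0.762403)

Rounded to 4 decimal places:

(0.5843, 0.7624)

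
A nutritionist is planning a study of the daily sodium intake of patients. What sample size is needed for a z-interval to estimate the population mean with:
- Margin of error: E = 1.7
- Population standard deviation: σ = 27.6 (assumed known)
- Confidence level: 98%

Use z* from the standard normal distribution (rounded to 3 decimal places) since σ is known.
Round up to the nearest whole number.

Using z* since population σ is known (z-interval formula).

For 98% confidence, z* = 2.326 (from standard normal table)

Sample size formula for z-interval: n = (z*σ/E)²

n = (2.326 × 27.6 / 1.7)²
  = (37.763294)²
  = 1426.0664

Round up to the nearest whole number: n = 1427

1427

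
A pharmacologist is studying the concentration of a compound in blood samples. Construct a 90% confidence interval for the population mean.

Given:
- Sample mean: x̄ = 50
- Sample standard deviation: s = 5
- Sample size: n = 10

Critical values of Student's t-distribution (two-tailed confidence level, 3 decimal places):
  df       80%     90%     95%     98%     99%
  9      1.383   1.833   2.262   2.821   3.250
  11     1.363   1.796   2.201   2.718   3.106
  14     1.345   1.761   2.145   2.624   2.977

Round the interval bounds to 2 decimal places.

The population standard deviation σ is unknown (only the sample standard deviation s is given), so use a t-interval with df = n - 1 = 10 - 1 = 9.

For 90% confidence with df = 9, t* = 1.833 (from t-table)

Standard error: SE = s/√n = 5/√10 = 1.581139

Margin of error: E = t* × SE = 1.833 × 1.581139 = 2.8982

T-interval: x̄ ± E = 50 ± 2.8982 = (47.1018, 52.8982)

Rounded to 2 decimal places:

(47.10, 52.90)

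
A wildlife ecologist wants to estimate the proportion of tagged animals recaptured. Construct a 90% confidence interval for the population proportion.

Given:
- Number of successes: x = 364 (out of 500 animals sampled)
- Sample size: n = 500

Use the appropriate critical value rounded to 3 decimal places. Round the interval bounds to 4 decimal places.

Sample proportion: p̂ = 364/500 = 0.728000

Check conditions for normal approximation:
  np̂ = 364 ≥ 10 ✓
  n(1-p̂) = 136 ≥ 10 ✓

The sample is large enough, so use a z-interval (normal approximation) for the proportion.

For 90% confidence, z* = 1.645 (from standard normal table)

Standard error: SE = √(p̂(1-p̂)/n) = √(0.728000×0.272000/500) = 0.01990055

Margin of error: E = z* × SE = 1.645 × 0.01990055 = 0.032736

Z-interval: p̂ ± E = 0.728000 ± 0.032736 = (0.695264, 0.760736)

Rounded to 4 decimal places:

(0.6953, 0.7607)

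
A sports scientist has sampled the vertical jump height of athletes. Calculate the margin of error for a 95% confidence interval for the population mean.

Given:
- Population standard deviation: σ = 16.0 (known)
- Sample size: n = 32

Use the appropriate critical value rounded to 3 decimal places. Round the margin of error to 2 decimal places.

The population standard deviation σ is known, so use the z-interval margin of error formula.

For 95% confidence, z* = 1.96 (from standard normal table)

Margin of error formula for z-interval: E = z* × σ/√n

E = 1.96 × 16.0/√32
  = 1.96 × 2.828427
  = 5.5437

Rounded to 2 decimal places:

5.54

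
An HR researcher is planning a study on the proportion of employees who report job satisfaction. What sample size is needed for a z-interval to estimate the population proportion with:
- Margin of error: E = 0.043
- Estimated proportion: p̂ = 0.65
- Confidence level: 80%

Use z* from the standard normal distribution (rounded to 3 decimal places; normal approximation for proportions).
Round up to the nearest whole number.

Using z* for proportion z-interval (normal approximation).

For 80% confidence, z* = 1.282 (from standard normal table)

Sample size formula for proportion z-interval: n = z*²p̂(1-p̂)/E²

n = 1.282² × 0.65 × 0.35 / 0.043²
  = 1.643524 × 0.2275 / 0.001849
  = 202.2183

Round up to the nearest whole number: n = 203

203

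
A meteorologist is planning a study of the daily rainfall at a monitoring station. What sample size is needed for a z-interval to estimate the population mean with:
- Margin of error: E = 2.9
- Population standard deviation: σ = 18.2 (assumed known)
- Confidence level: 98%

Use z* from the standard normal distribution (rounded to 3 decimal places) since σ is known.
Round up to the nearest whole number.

Using z* since population σ is known (z-interval formula).

For 98% confidence, z* = 2.326 (from standard normal table)

Sample size formula for z-interval: n = (z*σ/E)²

n = (2.326 × 18.2 / 2.9)²
  = (14.597655)²
  = 213.0915

Round up to the nearest whole number: n = 214

214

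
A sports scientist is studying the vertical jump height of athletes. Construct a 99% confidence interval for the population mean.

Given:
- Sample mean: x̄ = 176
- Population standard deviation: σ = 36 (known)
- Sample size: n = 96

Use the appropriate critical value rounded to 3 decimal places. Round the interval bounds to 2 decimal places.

The population standard deviation σ is known, so use a z-interval (standard normal critical value).

For 99% confidence, z* = 2.576 (from standard normal table)

Standard error: SE = σ/√n = 36/√96 = 3.674235

Margin of error: E = z* × SE = 2.576 × 3.674235 = 9.4648

Z-interval: x̄ ± E = 176 ± 9.4648 = (166.5352, 185.4648)

Rounded to 2 decimal places:

(166.54, 185.46)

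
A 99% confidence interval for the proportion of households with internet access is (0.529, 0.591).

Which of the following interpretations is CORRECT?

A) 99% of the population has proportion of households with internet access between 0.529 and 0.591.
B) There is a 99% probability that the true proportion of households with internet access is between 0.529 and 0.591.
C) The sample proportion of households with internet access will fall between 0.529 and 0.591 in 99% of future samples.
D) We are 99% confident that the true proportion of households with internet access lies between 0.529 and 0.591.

A confidence interval represents our confidence in the procedure, not a probability statement about the parameter.

Key concept: If we repeated this sampling process many times and computed a 99% CI each time, about 99% of those intervals would contain the true population parameter.

For this specific interval (0.529, 0.591):
- Midpoint (point estimate): 0.56
- Margin of error: 0.031

The correct interpretation is the one stating confidence that the true parameter lies in the interval — option D.

D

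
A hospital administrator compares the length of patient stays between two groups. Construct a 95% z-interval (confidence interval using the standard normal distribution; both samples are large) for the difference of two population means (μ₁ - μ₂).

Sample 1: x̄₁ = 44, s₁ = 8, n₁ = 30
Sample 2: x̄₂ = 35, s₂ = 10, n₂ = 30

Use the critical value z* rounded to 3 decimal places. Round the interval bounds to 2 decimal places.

Both samples are large (n₁ = 30 ≥ 30, n₂ = 30 ≥ 30), so a z-interval for the difference of means applies.

Point estimate: x̄₁ - x̄₂ = 44 - 35 = 9

Standard error: SE = √(s₁²/n₁ + s₂²/n₂)
= √(8²/30 + 10²/30)
= √(2.133333 + 3.333333)
= 2.338090

For 95% confidence, z* = 1.96 (from standard normal table)
Margin of error: E = z* × SE = 1.96 × 2.338090 = 4.5827

Z-interval: (x̄₁ - x̄₂) ± E = 9 ± 4.5827 = (4.4173, 13.5827)

Rounded to 2 decimal places:

(4.42, 13.58)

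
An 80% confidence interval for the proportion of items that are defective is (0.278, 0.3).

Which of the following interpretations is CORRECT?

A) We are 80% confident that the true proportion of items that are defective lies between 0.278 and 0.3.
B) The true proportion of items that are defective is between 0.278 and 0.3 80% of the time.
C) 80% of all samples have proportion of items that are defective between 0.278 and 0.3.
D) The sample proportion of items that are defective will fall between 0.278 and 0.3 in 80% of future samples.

A confidence interval represents our confidence in the procedure, not a probability statement about the parameter.

Key concept: If we repeated this sampling process many times and computed an 80% CI each time, about 80% of those intervals would contain the true population parameter.

For this specific interval (0.278, 0.3):
- Midpoint (point estimate): 0.289
- Margin of error: 0.011

The correct interpretation is the one stating confidence that the true parameter lies in the interval — option A.

A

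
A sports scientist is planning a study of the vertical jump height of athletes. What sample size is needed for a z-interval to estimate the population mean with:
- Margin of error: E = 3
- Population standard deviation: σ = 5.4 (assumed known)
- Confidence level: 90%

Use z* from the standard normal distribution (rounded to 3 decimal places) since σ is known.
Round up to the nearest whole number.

Using z* since population σ is known (z-interval formula).

For 90% confidence, z* = 1.645 (from standard normal table)

Sample size formula for z-interval: n = (z*σ/E)²

n = (1.645 × 5.4 / 3)²
  = (2.961000)²
  = 8.7675

Round up to the nearest whole number: n = 9

9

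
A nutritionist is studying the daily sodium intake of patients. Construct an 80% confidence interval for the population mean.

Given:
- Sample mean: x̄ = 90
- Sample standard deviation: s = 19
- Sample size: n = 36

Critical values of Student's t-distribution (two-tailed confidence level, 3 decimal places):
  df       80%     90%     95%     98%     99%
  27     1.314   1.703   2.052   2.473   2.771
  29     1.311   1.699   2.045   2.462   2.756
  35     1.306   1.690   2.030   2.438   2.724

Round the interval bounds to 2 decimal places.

The population standard deviation σ is unknown (only the sample standard deviation s is given), so use a t-interval with df = n - 1 = 36 - 1 = 35.

For 80% confidence with df = 35, t* = 1.306 (from t-table)

Standard error: SE = s/√n = 19/√36 = 3.166667

Margin of error: E = t* × SE = 1.306 × 3.166667 = 4.1357

T-interval: x̄ ± E = 90 ± 4.1357 = (85.8643, 94.1357)

Rounded to 2 decimal places:

(85.86, 94.14)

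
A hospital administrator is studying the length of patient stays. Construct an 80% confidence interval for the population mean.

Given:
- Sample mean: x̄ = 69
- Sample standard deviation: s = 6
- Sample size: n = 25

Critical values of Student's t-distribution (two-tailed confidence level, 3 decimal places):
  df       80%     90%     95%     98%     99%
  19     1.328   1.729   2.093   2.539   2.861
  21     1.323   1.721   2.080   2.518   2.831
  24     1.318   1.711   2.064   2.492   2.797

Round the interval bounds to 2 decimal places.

The population standard deviation σ is unknown (only the sample standard deviation s is given), so use a t-interval with df = n - 1 = 25 - 1 = 24.

For 80% confidence with df = 24, t* = 1.318 (from t-table)

Standard error: SE = s/√n = 6/√25 = 1.200000

Margin of error: E = t* × SE = 1.318 × 1.200000 = 1.5816

T-interval: x̄ ± E = 69 ± 1.5816 = (67.4184, 70.5816)

Rounded to 2 decimal places:

(67.42, 70.58)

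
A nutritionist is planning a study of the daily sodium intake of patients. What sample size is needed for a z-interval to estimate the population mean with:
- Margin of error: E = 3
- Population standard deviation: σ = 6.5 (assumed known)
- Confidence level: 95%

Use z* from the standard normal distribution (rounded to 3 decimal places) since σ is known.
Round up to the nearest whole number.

Using z* since population σ is known (z-interval formula).

For 95% confidence, z* = 1.96 (from standard normal table)

Sample size formula for z-interval: n = (z*σ/E)²

n = (1.96 × 6.5 / 3)²
  = (4.246667)²
  = 18.0342

Round up to the nearest whole number: n = 19

19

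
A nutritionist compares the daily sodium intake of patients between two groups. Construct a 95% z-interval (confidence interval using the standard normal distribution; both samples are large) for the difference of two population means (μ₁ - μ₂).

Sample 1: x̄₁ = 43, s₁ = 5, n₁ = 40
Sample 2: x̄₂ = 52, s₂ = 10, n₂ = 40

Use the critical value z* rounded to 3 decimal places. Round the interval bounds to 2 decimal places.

Both samples are large (n₁ = 40 ≥ 30, n₂ = 40 ≥ 30), so a z-interval for the difference of means applies.

Point estimate: x̄₁ - x̄₂ = 43 - 52 = -9

Standard error: SE = √(s₁²/n₁ + s₂²/n₂)
= √(5²/40 + 10²/40)
= √(0.625000 + 2.500000)
= 1.767767

For 95% confidence, z* = 1.96 (from standard normal table)
Margin of error: E = z* × SE = 1.96 × 1.767767 = 3.4648

Z-interval: (x̄₁ - x̄₂) ± E = -9 ± 3.4648 = (-12.4648, -5.5352)

Rounded to 2 decimal places:

(-12.46, -5.54)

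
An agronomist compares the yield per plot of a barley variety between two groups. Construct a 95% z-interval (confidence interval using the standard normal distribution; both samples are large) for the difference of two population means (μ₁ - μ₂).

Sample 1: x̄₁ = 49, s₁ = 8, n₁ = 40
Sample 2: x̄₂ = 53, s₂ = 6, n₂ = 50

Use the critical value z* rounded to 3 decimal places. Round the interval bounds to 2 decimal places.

Both samples are large (n₁ = 40 ≥ 30, n₂ = 50 ≥ 30), so a z-interval for the difference of means applies.

Point estimate: x̄₁ - x̄₂ = 49 - 53 = -4

Standard error: SE = √(s₁²/n₁ + s₂²/n₂)
= √(8²/40 + 6²/50)
= √(1.600000 + 0.720000)
= 1.523155

For 95% confidence, z* = 1.96 (from standard normal table)
Margin of error: E = z* × SE = 1.96 × 1.523155 = 2.9854

Z-interval: (x̄₁ - x̄₂) ± E = -4 ± 2.9854 = (-6.9854, -1.0146)

Rounded to 2 decimal places:

(-6.99, -1.01)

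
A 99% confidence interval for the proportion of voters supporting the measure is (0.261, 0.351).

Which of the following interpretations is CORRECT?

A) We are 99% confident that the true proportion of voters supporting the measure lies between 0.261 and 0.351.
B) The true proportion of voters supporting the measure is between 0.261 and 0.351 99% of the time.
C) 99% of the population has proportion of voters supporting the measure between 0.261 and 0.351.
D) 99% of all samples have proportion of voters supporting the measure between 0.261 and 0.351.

A confidence interval represents our confidence in the procedure, not a probability statement about the parameter.

Key concept: If we repeated this sampling process many times and computed a 99% CI each time, about 99% of those intervals would contain the true population parameter.

For this specific interval (0.261, 0.351):
- Midpoint (point estimate): 0.306
- Margin of error: 0.045

The correct interpretation is the one stating confidence that the true parameter lies in the interval — option A.

A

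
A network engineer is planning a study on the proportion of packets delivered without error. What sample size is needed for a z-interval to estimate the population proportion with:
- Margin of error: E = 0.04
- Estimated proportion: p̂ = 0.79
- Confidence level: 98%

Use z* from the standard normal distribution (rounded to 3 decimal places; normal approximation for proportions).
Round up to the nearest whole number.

Using z* for proportion z-interval (normal approximation).

For 98% confidence, z* = 2.326 (from standard normal table)

Sample size formula for proportion z-interval: n = z*²p̂(1-p̂)/E²

n = 2.326² × 0.79 × 0.21 / 0.04²
  = 5.410276 × 0.1659 / 0.0016
  = 560.9780

Round up to the nearest whole number: n = 561

561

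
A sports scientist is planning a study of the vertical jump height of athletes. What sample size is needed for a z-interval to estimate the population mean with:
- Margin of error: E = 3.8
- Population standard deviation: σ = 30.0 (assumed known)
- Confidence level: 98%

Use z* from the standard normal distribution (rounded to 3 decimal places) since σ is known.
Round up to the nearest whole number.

Using z* since population σ is known (z-interval formula).

For 98% confidence, z* = 2.326 (from standard normal table)

Sample size formula for z-interval: n = (z*σ/E)²

n = (2.326 × 30.0 / 3.8)²
  = (18.363158)²
  = 337.2056

Round up to the nearest whole number: n = 338

338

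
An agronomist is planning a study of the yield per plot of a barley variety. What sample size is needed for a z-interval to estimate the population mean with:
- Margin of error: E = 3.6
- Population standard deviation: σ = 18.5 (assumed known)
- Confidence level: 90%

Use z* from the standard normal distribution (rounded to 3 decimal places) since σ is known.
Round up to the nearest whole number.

Using z* since population σ is known (z-interval formula).

For 90% confidence, z* = 1.645 (from standard normal table)

Sample size formula for z-interval: n = (z*σ/E)²

n = (1.645 × 18.5 / 3.6)²
  = (8.453472)²
  = 71.4612

Round up to the nearest whole number: n = 72

72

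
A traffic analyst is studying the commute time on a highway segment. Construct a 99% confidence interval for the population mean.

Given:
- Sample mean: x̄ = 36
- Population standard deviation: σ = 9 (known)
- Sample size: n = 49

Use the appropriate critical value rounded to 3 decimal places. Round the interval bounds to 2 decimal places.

The population standard deviation σ is known, so use a z-interval (standard normal critical value).

For 99% confidence, z* = 2.576 (from standard normal table)

Standard error: SE = σ/√n = 9/√49 = 1.285714

Margin of error: E = z* × SE = 2.576 × 1.285714 = 3.3120

Z-interval: x̄ ± E = 36 ± 3.3120 = (32.6880, 39.3120)

Rounded to 2 decimal places:

(32.69, 39.31)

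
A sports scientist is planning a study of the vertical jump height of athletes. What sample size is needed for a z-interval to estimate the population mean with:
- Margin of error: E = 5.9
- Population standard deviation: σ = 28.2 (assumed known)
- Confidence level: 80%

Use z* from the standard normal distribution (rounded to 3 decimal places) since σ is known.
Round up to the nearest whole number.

Using z* since population σ is known (z-interval formula).

For 80% confidence, z* = 1.282 (from standard normal table)

Sample size formula for z-interval: n = (z*σ/E)²

n = (1.282 × 28.2 / 5.9)²
  = (6.127525)²
  = 37.5466

Round up to the nearest whole number: n = 38

38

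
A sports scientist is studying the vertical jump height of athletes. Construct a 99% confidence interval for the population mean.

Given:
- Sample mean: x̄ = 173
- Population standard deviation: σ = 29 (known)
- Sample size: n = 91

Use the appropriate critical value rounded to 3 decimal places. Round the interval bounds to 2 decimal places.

The population standard deviation σ is known, so use a z-interval (standard normal critical value).

For 99% confidence, z* = 2.576 (from standard normal table)

Standard error: SE = σ/√n = 29/√91 = 3.040026

Margin of error: E = z* × SE = 2.576 × 3.040026 = 7.8311

Z-interval: x̄ ± E = 173 ± 7.8311 = (165.1689, 180.8311)

Rounded to 2 decimal places:

(165.17, 180.83)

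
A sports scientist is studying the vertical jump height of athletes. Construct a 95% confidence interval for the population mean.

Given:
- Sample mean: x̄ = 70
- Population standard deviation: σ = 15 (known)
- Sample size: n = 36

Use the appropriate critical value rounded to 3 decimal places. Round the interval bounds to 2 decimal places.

The population standard deviation σ is known, so use a z-interval (standard normal critical value).

For 95% confidence, z* = 1.96 (from standard normal table)

Standard error: SE = σ/√n = 15/√36 = 2.500000

Margin of error: E = z* × SE = 1.96 × 2.500000 = 4.9000

Z-interval: x̄ ± E = 70 ± 4.9000 = (65.1000, 74.9000)

Rounded to 2 decimal places:

(65.10, 74.90)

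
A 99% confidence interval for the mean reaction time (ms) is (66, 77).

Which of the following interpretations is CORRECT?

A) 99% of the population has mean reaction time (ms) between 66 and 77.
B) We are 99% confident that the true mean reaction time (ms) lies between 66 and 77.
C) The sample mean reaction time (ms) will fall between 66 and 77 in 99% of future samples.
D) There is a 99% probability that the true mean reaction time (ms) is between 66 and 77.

A confidence interval represents our confidence in the procedure, not a probability statement about the parameter.

Key concept: If we repeated this sampling process many times and computed a 99% CI each time, about 99% of those intervals would contain the true population parameter.

For this specific interval (66, 77):
- Midpoint (point estimate): 71.5
- Margin of error: 5.5

The correct interpretation is the one stating confidence that the true parameter lies in the interval — option B.

B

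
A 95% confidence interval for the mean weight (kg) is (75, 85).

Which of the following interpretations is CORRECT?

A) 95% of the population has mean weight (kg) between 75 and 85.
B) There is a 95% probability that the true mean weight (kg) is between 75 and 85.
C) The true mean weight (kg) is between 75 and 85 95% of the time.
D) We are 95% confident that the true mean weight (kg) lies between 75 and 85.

A confidence interval represents our confidence in the procedure, not a probability statement about the parameter.

Key concept: If we repeated this sampling process many times and computed a 95% CI each time, about 95% of those intervals would contain the true population parameter.

For this specific interval (75, 85):
- Midpoint (point estimate): 80
- Margin of error: 5

The correct interpretation is the one stating confidence that the true parameter lies in the interval — option D.

D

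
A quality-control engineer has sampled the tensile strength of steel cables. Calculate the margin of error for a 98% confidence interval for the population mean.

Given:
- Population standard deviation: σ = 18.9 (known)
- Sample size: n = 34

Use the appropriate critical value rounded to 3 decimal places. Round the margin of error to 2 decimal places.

The population standard deviation σ is known, so use the z-interval margin of error formula.

For 98% confidence, z* = 2.326 (from standard normal table)

Margin of error formula for z-interval: E = z* × σ/√n

E = 2.326 × 18.9/√34
  = 2.326 × 3.241323
  = 7.5393

Rounded to 2 decimal places:

7.54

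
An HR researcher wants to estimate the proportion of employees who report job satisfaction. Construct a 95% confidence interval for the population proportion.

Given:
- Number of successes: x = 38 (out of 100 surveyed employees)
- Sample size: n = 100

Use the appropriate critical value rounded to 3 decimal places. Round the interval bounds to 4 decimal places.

Sample proportion: p̂ = 38/100 = 0.380000

Check conditions for normal approximation:
  np̂ = 38 ≥ 10 ✓
  n(1-p̂) = 62 ≥ 10 ✓

The sample is large enough, so use a z-interval (normal approximation) for the proportion.

For 95% confidence, z* = 1.96 (from standard normal table)

Standard error: SE = √(p̂(1-p̂)/n) = √(0.380000×0.620000/100) = 0.04853864

Margin of error: E = z* × SE = 1.96 × 0.04853864 = 0.095136

Z-interval: p̂ ± E = 0.380000 ± 0.095136 = (0.284864, 0.475136)

Rounded to 4 decimal places:

(0.2849, 0.4751)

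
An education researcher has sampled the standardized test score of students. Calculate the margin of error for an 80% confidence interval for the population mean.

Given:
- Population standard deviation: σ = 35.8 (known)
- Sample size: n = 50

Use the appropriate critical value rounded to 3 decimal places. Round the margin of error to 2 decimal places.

The population standard deviation σ is known, so use the z-interval margin of error formula.

For 80% confidence, z* = 1.282 (from standard normal table)

Margin of error formula for z-interval: E = z* × σ/√n

E = 1.282 × 35.8/√50
  = 1.282 × 5.062885
  = 6.4906

Rounded to 2 decimal places:

6.49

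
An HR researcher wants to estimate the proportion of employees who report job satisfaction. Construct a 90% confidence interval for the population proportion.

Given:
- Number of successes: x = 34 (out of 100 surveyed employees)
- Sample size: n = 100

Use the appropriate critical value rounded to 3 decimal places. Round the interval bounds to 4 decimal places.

Sample proportion: p̂ = 34/100 = 0.340000

Check conditions for normal approximation:
  np̂ = 34 ≥ 10 ✓
  n(1-p̂) = 66 ≥ 10 ✓

The sample is large enough, so use a z-interval (normal approximation) for the proportion.

For 90% confidence, z* = 1.645 (from standard normal table)

Standard error: SE = √(p̂(1-p̂)/n) = √(0.340000×0.660000/100) = 0.04737088

Margin of error: E = z* × SE = 1.645 × 0.04737088 = 0.077925

Z-interval: p̂ ± E = 0.340000 ± 0.077925 = (0.262075, 0.417925)

Rounded to 4 decimal places:

(0.2621, 0.4179)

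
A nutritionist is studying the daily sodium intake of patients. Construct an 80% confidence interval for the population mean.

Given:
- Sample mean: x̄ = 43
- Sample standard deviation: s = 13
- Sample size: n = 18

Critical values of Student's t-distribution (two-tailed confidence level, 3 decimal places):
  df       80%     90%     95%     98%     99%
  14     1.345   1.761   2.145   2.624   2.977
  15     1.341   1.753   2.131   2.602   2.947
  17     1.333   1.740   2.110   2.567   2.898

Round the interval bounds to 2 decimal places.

The population standard deviation σ is unknown (only the sample standard deviation s is given), so use a t-interval with df = n - 1 = 18 - 1 = 17.

For 80% confidence with df = 17, t* = 1.333 (from t-table)

Standard error: SE = s/√n = 13/√18 = 3.064129

Margin of error: E = t* × SE = 1.333 × 3.064129 = 4.0845

T-interval: x̄ ± E = 43 ± 4.0845 = (38.9155, 47.0845)

Rounded to 2 decimal places:

(38.92, 47.08)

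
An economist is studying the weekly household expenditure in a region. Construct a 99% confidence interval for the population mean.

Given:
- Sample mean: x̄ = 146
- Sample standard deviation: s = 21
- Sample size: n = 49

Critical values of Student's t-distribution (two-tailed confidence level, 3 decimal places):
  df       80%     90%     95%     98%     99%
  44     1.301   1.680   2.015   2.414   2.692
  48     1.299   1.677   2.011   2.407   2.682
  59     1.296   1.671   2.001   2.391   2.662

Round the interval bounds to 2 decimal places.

The population standard deviation σ is unknown (only the sample standard deviation s is given), so use a t-interval with df = n - 1 = 49 - 1 = 48.

For 99% confidence with df = 48, t* = 2.682 (from t-table)

Standard error: SE = s/√n = 21/√49 = 3.000000

Margin of error: E = t* × SE = 2.682 × 3.000000 = 8.0460

T-interval: x̄ ± E = 146 ± 8.0460 = (137.9540, 154.0460)

Rounded to 2 decimal places:

(137.95, 154.05)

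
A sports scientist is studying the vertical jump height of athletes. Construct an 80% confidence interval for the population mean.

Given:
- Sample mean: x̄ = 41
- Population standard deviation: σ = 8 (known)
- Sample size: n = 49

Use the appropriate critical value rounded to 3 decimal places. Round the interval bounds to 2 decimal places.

The population standard deviation σ is known, so use a z-interval (standard normal critical value).

For 80% confidence, z* = 1.282 (from standard normal table)

Standard error: SE = σ/√n = 8/√49 = 1.142857

Margin of error: E = z* × SE = 1.282 × 1.142857 = 1.4651

Z-interval: x̄ ± E = 41 ± 1.4651 = (39.5349, 42.4651)

Rounded to 2 decimal places:

(39.53, 42.47)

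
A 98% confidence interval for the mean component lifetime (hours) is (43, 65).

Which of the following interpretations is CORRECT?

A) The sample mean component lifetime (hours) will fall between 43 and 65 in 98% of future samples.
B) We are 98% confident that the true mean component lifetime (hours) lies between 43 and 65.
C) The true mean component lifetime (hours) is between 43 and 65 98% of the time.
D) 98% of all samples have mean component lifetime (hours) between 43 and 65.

A confidence interval represents our confidence in the procedure, not a probability statement about the parameter.

Key concept: If we repeated this sampling process many times and computed a 98% CI each time, about 98% of those intervals would contain the true population parameter.

For this specific interval (43, 65):
- Midpoint (point estimate): 54
- Margin of error: 11

The correct interpretation is the one stating confidence that the true parameter lies in the interval — option B.

B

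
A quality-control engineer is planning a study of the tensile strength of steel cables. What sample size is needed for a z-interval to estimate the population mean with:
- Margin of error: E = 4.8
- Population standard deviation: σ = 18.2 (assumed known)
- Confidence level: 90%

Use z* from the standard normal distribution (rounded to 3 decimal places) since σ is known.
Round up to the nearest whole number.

Using z* since population σ is known (z-interval formula).

For 90% confidence, z* = 1.645 (from standard normal table)

Sample size formula for z-interval: n = (z*σ/E)²

n = (1.645 × 18.2 / 4.8)²
  = (6.237292)²
  = 38.9038

Round up to the nearest whole number: n = 39

39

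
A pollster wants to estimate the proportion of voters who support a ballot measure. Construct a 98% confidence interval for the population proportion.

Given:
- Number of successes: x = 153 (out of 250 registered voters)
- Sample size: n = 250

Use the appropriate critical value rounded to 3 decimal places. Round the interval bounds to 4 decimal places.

Sample proportion: p̂ = 153/250 = 0.612000

Check conditions for normal approximation:
  np̂ = 153 ≥ 10 ✓
  n(1-p̂) = 97 ≥ 10 ✓

The sample is large enough, so use a z-interval (normal approximation) for the proportion.

For 98% confidence, z* = 2.326 (from standard normal table)

Standard error: SE = √(p̂(1-p̂)/n) = √(0.612000×0.388000/250) = 0.03081921

Margin of error: E = z* × SE = 2.326 × 0.03081921 = 0.071685

Z-interval: p̂ ± E = 0.612000 ± 0.071685 = (0.540315, 0.683685)

Rounded to 4 decimal places:

(0.5403, 0.6837)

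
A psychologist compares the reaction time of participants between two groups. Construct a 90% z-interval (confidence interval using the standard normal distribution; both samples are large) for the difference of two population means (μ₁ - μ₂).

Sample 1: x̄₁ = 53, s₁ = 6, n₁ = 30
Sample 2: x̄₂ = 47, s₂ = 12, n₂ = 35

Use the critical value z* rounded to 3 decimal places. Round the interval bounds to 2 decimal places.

Both samples are large (n₁ = 30 ≥ 30, n₂ = 35 ≥ 30), so a z-interval for the difference of means applies.

Point estimate: x̄₁ - x̄₂ = 53 - 47 = 6

Standard error: SE = √(s₁²/n₁ + s₂²/n₂)
= √(6²/30 + 12²/35)
= √(1.200000 + 4.114286)
= 2.305273

For 90% confidence, z* = 1.645 (from standard normal table)
Margin of error: E = z* × SE = 1.645 × 2.305273 = 3.7922

Z-interval: (x̄₁ - x̄₂) ± E = 6 ± 3.7922 = (2.2078, 9.7922)

Rounded to 2 decimal places:

(2.21, 9.79)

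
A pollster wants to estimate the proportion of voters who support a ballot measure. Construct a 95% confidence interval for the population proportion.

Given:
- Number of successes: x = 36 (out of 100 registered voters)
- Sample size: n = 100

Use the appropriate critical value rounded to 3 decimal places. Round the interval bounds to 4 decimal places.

Sample proportion: p̂ = 36/100 = 0.360000

Check conditions for normal approximation:
  np̂ = 36 ≥ 10 ✓
  n(1-p̂) = 64 ≥ 10 ✓

The sample is large enough, so use a z-interval (normal approximation) for the proportion.

For 95% confidence, z* = 1.96 (from standard normal table)

Standard error: SE = √(p̂(1-p̂)/n) = √(0.360000×0.640000/100) = 0.04800000

Margin of error: E = z* × SE = 1.96 × 0.04800000 = 0.094080

Z-interval: p̂ ± E = 0.360000 ± 0.094080 = (0.265920, 0.454080)

Rounded to 4 decimal places:

(0.2659, 0.4541)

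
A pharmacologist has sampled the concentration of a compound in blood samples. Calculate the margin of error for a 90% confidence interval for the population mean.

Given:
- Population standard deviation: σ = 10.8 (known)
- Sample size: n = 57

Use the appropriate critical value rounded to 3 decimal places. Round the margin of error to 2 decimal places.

The population standard deviation σ is known, so use the z-interval margin of error formula.

For 90% confidence, z* = 1.645 (from standard normal table)

Margin of error formula for z-interval: E = z* × σ/√n

E = 1.645 × 10.8/√57
  = 1.645 × 1.430495
  = 2.3532

Rounded to 2 decimal places:

2.35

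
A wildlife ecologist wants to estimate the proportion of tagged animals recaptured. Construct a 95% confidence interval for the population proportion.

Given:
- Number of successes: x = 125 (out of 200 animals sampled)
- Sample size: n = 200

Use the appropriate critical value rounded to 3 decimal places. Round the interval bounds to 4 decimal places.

Sample proportion: p̂ = 125/200 = 0.625000

Check conditions for normal approximation:
  np̂ = 125 ≥ 10 ✓
  n(1-p̂) = 75 ≥ 10 ✓

The sample is large enough, so use a z-interval (normal approximation) for the proportion.

For 95% confidence, z* = 1.96 (from standard normal table)

Standard error: SE = √(p̂(1-p̂)/n) = √(0.625000×0.375000/200) = 0.03423266

Margin of error: E = z* × SE = 1.96 × 0.03423266 = 0.067096

Z-interval: p̂ ± E = 0.625000 ± 0.067096 = (0.557904, 0.692096)

Rounded to 4 decimal places:

(0.5579, 0.6921)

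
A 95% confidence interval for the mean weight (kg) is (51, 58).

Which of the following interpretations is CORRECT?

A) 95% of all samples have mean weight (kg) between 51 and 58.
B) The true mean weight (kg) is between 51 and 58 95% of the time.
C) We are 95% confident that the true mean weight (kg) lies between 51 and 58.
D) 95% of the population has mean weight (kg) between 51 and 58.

A confidence interval represents our confidence in the procedure, not a probability statement about the parameter.

Key concept: If we repeated this sampling process many times and computed a 95% CI each time, about 95% of those intervals would contain the true population parameter.

For this specific interval (51, 58):
- Midpoint (point estimate): 54.5
- Margin of error: 3.5

The correct interpretation is the one stating confidence that the true parameter lies in the interval — option C.

C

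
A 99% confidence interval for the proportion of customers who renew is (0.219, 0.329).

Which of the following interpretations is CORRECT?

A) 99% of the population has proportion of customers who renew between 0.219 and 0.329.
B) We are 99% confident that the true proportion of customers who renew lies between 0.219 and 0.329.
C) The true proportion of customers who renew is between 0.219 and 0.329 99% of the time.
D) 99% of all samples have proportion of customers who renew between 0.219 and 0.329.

A confidence interval represents our confidence in the procedure, not a probability statement about the parameter.

Key concept: If we repeated this sampling process many times and computed a 99% CI each time, about 99% of those intervals would contain the true population parameter.

For this specific interval (0.219, 0.329):
- Midpoint (point estimate): 0.274
- Margin of error: 0.055

The correct interpretation is the one stating confidence that the true parameter lies in the interval — option B.

B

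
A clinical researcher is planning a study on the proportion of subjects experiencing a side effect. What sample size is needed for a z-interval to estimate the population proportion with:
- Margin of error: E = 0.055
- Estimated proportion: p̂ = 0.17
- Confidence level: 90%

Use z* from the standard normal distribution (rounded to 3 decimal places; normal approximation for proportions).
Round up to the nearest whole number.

Using z* for proportion z-interval (normal approximation).

For 90% confidence, z* = 1.645 (from standard normal table)

Sample size formula for proportion z-interval: n = z*²p̂(1-p̂)/E²

n = 1.645² × 0.17 × 0.83 / 0.055²
  = 2.706025 × 0.1411 / 0.003025
  = 126.2215

Round up to the nearest whole number: n = 127

127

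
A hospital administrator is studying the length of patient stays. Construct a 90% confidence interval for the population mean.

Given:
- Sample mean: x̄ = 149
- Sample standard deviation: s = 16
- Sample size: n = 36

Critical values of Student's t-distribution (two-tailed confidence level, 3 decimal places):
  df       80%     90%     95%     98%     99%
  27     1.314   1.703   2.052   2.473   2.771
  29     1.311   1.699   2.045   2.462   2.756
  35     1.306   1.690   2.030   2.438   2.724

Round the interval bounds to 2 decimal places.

The population standard deviation σ is unknown (only the sample standard deviation s is given), so use a t-interval with df = n - 1 = 36 - 1 = 35.

For 90% confidence with df = 35, t* = 1.690 (from t-table)

Standard error: SE = s/√n = 16/√36 = 2.666667

Margin of error: E = t* × SE = 1.690 × 2.666667 = 4.5067

T-interval: x̄ ± E = 149 ± 4.5067 = (144.4933, 153.5067)

Rounded to 2 decimal places:

(144.49, 153.51)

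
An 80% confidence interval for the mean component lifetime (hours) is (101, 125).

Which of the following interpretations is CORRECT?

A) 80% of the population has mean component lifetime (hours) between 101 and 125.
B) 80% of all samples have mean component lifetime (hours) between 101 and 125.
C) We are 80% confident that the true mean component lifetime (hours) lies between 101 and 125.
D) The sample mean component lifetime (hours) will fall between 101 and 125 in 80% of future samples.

A confidence interval represents our confidence in the procedure, not a probability statement about the parameter.

Key concept: If we repeated this sampling process many times and computed an 80% CI each time, about 80% of those intervals would contain the true population parameter.

For this specific interval (101, 125):
- Midpoint (point estimate): 113
- Margin of error: 12

The correct interpretation is the one stating confidence that the true parameter lies in the interval — option C.

C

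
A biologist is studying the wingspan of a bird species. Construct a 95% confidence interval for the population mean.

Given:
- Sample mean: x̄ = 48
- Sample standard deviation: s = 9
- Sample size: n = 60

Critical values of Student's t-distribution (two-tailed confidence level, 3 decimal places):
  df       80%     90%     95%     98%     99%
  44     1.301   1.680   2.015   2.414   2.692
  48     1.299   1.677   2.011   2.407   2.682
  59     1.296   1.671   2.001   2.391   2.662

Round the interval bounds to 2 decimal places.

The population standard deviation σ is unknown (only the sample standard deviation s is given), so use a t-interval with df = n - 1 = 60 - 1 = 59.

For 95% confidence with df = 59, t* = 2.001 (from t-table)

Standard error: SE = s/√n = 9/√60 = 1.1618950

Margin of error: E = t* × SE = 2.001 × 1.1618950 = 2.32495

T-interval: x̄ ± E = 48 ± 2.32495 = (45.67505, 50.32495)

Rounded to 2 decimal places:

(45.68, 50.32)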